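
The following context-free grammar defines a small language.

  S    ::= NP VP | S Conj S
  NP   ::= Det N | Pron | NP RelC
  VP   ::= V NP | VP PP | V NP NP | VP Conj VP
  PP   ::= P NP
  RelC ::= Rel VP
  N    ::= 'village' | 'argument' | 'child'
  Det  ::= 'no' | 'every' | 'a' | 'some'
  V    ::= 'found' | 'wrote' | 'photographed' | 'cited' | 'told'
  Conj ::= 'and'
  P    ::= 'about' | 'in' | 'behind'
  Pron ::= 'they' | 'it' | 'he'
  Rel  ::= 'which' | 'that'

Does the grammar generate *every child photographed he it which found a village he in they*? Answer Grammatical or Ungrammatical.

S
  NP
    Det: every
    N: child
  VP
    VP
      V: photographed
      NP
        Pron: he
      NP
        NP
          Pron: it
        RelC
          Rel: which
          VP
            V: found
            NP
              Det: a
              N: village
            NP
              Pron: he
    PP
      P: in
      NP
        Pron: they
The bracketing above is licensed at every node by one of the given productions, with S at the root.

Grammatical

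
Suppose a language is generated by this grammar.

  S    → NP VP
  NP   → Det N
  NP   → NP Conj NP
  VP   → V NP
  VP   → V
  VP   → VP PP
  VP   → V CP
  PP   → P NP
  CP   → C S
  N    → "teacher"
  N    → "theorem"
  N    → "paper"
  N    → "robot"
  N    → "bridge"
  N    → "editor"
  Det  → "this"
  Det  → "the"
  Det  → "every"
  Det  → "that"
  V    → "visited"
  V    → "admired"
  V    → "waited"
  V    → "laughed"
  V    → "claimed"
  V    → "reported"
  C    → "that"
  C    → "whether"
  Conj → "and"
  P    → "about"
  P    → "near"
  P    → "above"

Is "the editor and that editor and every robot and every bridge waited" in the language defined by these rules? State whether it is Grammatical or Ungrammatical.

Grammatical

S
  NP
    NP
      Det: the
      N: editor
    Conj: and
    NP
      NP
        Det: that
        N: editor
      Conj: and
      NP
        NP
          Det: every
          N: robot
        Conj: and
        NP
          Det: every
          N: bridge
  VP
    V: waited
The bracketing above is licensed at every node by one of the given productions, with S at the root.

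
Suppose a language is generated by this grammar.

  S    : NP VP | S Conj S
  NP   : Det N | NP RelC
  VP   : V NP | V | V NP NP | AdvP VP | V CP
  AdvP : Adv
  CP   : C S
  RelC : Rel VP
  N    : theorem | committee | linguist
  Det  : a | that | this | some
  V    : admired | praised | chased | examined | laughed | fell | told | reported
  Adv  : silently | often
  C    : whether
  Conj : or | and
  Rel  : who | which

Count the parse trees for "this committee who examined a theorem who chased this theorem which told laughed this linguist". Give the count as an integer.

7

Two of the 7 distinct bracketings:
[S [NP [NP [Det this] [N committee]] [RelC [Rel who] [VP [V examined] [NP [NP [Det a] [N theorem]] [RelC [Rel who] [VP [V chased] [NP [NP [Det this] [N theorem]] [RelC [Rel which] [VP [V told]]]]]]]]]] [VP [V laughed] [NP [Det this] [N linguist]]]]
[S [NP [NP [Det this] [N committee]] [RelC [Rel who] [VP [V examined] [NP [NP [NP [Det a] [N theorem]] [RelC [Rel who] [VP [V chased] [NP [Det this] [N theorem]]]]] [RelC [Rel which] [VP [V told]]]]]]] [VP [V laughed] [NP [Det this] [N linguist]]]]
The trees differ in how a recursive rule is bracketed over the same span.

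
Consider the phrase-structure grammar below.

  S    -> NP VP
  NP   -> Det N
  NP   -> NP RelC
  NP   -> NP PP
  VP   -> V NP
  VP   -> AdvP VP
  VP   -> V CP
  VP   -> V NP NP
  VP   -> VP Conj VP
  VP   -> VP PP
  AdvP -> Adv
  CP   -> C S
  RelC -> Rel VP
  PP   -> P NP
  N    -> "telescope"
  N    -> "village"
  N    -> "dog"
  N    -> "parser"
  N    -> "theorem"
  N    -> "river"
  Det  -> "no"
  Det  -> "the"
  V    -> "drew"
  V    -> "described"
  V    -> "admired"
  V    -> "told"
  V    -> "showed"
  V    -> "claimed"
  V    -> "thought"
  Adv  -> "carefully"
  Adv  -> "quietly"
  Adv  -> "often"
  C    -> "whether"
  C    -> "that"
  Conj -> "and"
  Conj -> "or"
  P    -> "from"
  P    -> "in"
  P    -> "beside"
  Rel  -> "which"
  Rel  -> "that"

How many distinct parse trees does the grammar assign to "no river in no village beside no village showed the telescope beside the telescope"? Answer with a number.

Two of the 4 distinct bracketings:
[S [NP [NP [Det no] [N river]] [PP [P in] [NP [NP [Det no] [N village]] [PP [P beside] [NP [Det no] [N village]]]]]] [VP [V showed] [NP [NP [Det the] [N telescope]] [PP [P beside] [NP [Det the] [N telescope]]]]]]
[S [NP [NP [Det no] [N river]] [PP [P in] [NP [NP [Det no] [N village]] [PP [P beside] [NP [Det no] [N village]]]]]] [VP [VP [V showed] [NP [Det the] [N telescope]]] [PP [P beside] [NP [Det the] [N telescope]]]]]
The difference turns on whether VP → VP PP is used at the relevant span, versus an alternative expansion of VP.

4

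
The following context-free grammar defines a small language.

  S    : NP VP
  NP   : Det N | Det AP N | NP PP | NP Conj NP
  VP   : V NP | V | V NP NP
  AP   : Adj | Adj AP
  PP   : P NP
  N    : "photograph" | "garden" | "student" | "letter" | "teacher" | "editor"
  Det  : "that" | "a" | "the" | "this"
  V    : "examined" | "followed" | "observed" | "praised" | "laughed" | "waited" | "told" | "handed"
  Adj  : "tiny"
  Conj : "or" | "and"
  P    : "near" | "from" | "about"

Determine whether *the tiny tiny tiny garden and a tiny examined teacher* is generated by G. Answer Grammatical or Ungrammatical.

An Adj word can never sit immediately before a V word in any string this grammar generates, so the substring 'tiny examined' rules out a derivation.

Ungrammatical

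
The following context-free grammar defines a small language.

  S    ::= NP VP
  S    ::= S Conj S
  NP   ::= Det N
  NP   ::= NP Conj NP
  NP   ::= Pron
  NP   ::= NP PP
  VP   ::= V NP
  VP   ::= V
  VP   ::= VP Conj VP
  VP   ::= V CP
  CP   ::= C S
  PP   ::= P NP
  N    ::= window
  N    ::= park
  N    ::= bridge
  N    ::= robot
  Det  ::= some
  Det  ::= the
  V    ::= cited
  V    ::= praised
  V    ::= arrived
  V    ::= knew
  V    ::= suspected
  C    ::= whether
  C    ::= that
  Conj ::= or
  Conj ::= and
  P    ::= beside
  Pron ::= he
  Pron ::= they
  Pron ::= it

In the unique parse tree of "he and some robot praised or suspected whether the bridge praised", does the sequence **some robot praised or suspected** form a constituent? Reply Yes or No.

[S [NP [NP [Pron he]] [Conj and] [NP [Det some] [N robot]]] [VP [VP [V praised]] [Conj or] [VP [V suspected] [CP [C whether] [S [NP [Det the] [N bridge]] [VP [V praised]]]]]]]
The smallest constituent containing 'some robot praised or suspected' is the S spanning 'he and some robot praised or suspected whether the bridge praised'; no single node in the tree dominates exactly the given words.

No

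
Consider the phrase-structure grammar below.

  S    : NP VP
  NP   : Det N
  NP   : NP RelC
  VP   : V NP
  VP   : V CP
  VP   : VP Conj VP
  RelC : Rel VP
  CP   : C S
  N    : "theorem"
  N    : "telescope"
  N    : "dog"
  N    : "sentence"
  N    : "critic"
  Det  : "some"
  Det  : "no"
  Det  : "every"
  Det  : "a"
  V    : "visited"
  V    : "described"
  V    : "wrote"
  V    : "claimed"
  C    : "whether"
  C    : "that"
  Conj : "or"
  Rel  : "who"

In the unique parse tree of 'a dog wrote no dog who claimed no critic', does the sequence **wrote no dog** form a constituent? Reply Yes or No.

[S [NP [Det a] [N dog]] [VP [V wrote] [NP [NP [Det no] [N dog]] [RelC [Rel who] [VP [V claimed] [NP [Det no] [N critic]]]]]]]
The smallest constituent containing 'wrote no dog' is the VP spanning 'wrote no dog who claimed no critic'; no single node in the tree dominates exactly the given words.

No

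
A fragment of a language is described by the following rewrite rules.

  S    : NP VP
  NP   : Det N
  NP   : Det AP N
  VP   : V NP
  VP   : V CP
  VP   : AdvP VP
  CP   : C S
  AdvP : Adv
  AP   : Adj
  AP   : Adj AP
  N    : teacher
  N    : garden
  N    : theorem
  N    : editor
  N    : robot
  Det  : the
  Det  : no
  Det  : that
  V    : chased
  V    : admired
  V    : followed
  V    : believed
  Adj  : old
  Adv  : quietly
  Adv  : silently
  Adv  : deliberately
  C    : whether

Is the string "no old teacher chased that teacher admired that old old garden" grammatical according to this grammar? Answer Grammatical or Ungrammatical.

Ungrammatical

For S → NP VP, the only prefix that parses as NP is 'no old teacher', but the remainder 'chased that teacher admired that old old garden' is not a VP under these rules.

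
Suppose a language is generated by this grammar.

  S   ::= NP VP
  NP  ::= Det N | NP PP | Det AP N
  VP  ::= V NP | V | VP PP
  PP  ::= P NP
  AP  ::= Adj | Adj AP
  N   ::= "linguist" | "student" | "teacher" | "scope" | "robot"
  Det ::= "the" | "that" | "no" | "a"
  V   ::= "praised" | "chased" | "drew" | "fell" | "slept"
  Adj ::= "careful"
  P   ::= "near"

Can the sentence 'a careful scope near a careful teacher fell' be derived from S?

Grammatical

[S [NP [NP [Det a] [AP [Adj careful]] [N scope]] [PP [P near] [NP [Det a] [AP [Adj careful]] [N teacher]]]] [VP [V fell]]]
Each bracket corresponds to one application of a listed rule, so the string is derivable from S.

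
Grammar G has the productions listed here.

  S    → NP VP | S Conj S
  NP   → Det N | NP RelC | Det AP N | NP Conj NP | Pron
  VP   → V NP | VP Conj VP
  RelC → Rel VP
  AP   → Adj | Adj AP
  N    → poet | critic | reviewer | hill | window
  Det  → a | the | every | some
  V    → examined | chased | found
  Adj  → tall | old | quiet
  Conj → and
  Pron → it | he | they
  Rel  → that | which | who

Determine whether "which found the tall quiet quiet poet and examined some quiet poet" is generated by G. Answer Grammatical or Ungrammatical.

Ungrammatical

For S → NP VP, no prefix of the string parses as an NP. The alternative S rule S → S Conj S likewise has no satisfying split.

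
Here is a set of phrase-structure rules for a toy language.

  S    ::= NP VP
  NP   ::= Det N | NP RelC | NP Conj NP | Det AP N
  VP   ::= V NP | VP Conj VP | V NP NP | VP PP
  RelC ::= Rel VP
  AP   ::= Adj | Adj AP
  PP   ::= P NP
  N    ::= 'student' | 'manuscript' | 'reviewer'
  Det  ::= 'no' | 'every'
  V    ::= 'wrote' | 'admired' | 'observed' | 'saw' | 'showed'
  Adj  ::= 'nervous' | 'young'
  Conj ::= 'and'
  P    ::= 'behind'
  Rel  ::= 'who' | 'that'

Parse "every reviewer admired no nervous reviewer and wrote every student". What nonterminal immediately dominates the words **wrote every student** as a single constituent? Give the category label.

VP

S
  NP
    Det: every
    N: reviewer
  VP
    VP
      V: admired
      NP
        Det: no
        AP
          Adj: nervous
        N: reviewer
    Conj: and
    VP
      V: wrote
      NP
        Det: every
        N: student
The span 'wrote every student' is the VP node built by VP → V NP.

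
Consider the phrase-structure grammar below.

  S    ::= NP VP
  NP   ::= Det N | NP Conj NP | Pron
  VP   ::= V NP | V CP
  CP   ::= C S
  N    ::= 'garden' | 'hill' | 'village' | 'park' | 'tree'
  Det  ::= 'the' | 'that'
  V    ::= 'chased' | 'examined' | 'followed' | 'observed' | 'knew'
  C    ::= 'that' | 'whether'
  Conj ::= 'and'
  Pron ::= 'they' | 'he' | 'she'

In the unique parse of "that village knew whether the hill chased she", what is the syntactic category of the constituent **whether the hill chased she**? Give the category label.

[S [NP [Det that] [N village]] [VP [V knew] [CP [C whether] [S [NP [Det the] [N hill]] [VP [V chased] [NP [Pron she]]]]]]]
The span 'whether the hill chased she' is the CP node built by CP → C S.

CP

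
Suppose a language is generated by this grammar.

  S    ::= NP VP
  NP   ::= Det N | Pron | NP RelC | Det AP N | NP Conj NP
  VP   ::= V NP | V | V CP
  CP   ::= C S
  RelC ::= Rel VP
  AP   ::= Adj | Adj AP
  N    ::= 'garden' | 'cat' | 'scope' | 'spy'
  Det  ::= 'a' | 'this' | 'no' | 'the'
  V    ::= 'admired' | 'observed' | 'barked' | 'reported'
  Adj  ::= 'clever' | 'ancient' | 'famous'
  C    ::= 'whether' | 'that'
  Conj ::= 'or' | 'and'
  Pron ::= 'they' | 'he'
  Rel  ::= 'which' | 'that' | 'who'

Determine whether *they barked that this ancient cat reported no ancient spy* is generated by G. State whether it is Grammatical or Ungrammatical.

Grammatical

S
  NP
    Pron: they
  VP
    V: barked
    CP
      C: that
      S
        NP
          Det: this
          AP
            Adj: ancient
          N: cat
        VP
          V: reported
          NP
            Det: no
            AP
              Adj: ancient
            N: spy
Each bracket corresponds to one application of a listed rule, so the string is derivable from S.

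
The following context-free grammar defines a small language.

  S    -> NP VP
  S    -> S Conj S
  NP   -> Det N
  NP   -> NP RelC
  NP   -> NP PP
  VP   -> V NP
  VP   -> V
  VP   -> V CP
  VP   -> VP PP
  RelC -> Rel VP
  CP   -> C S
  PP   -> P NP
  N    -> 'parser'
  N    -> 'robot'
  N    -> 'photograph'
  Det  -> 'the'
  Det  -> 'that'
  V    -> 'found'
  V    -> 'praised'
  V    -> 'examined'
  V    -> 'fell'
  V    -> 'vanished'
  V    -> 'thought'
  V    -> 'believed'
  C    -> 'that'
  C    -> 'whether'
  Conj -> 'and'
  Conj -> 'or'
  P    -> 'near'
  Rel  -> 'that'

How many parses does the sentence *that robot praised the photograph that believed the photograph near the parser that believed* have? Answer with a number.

Two of the 8 distinct bracketings:
[S [NP [Det that] [N robot]] [VP [V praised] [NP [NP [Det the] [N photograph]] [RelC [Rel that] [VP [V believed] [NP [NP [NP [Det the] [N photograph]] [PP [P near] [NP [Det the] [N parser]]]] [RelC [Rel that] [VP [V believed]]]]]]]]]
[S [NP [Det that] [N robot]] [VP [V praised] [NP [NP [Det the] [N photograph]] [RelC [Rel that] [VP [V believed] [NP [NP [Det the] [N photograph]] [PP [P near] [NP [NP [Det the] [N parser]] [RelC [Rel that] [VP [V believed]]]]]]]]]]]
The trees differ in how a recursive rule is bracketed over the same span.

8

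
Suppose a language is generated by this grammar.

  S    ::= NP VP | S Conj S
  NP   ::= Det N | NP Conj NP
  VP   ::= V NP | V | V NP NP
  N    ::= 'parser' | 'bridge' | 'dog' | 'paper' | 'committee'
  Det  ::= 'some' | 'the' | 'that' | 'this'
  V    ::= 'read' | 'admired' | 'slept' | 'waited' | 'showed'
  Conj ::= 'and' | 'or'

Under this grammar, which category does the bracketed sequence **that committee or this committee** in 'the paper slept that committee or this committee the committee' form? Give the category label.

S
  NP
    Det: the
    N: paper
  VP
    V: slept
    NP
      NP
        Det: that
        N: committee
      Conj: or
      NP
        Det: this
        N: committee
    NP
      Det: the
      N: committee
The span 'that committee or this committee' is the NP node built by NP → NP Conj NP.

NP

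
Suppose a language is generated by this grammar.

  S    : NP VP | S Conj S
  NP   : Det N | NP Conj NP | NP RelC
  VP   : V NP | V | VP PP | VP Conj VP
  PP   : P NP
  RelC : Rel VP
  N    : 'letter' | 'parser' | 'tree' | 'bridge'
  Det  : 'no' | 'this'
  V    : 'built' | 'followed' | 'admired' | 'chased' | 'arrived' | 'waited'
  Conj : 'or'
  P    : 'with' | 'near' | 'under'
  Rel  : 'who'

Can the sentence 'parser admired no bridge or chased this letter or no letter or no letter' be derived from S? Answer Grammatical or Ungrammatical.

For S → NP VP, no prefix of the string parses as an NP. The alternative S rule S → S Conj S likewise has no satisfying split.

Ungrammatical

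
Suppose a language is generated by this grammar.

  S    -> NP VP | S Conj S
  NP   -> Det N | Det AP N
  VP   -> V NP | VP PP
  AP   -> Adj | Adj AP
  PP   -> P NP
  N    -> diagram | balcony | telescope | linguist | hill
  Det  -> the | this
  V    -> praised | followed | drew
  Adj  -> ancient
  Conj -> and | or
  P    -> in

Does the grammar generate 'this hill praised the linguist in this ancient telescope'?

S
  NP
    Det: this
    N: hill
  VP
    VP
      V: praised
      NP
        Det: the
        N: linguist
    PP
      P: in
      NP
        Det: this
        AP
          Adj: ancient
        N: telescope
Each bracket corresponds to one application of a listed rule, so the string is derivable from S.

Grammatical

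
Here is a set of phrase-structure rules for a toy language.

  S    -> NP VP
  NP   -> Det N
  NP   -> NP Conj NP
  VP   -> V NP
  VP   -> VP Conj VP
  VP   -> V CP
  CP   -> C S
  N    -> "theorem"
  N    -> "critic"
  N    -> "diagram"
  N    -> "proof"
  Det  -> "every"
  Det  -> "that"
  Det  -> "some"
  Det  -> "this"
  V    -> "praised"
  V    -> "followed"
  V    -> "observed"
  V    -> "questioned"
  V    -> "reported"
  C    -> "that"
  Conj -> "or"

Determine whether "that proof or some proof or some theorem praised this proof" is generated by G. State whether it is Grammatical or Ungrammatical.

Grammatical

[S [NP [NP [Det that] [N proof]] [Conj or] [NP [NP [Det some] [N proof]] [Conj or] [NP [Det some] [N theorem]]]] [VP [V praised] [NP [Det this] [N proof]]]]
Each bracket corresponds to one application of a listed rule, so the string is derivable from S.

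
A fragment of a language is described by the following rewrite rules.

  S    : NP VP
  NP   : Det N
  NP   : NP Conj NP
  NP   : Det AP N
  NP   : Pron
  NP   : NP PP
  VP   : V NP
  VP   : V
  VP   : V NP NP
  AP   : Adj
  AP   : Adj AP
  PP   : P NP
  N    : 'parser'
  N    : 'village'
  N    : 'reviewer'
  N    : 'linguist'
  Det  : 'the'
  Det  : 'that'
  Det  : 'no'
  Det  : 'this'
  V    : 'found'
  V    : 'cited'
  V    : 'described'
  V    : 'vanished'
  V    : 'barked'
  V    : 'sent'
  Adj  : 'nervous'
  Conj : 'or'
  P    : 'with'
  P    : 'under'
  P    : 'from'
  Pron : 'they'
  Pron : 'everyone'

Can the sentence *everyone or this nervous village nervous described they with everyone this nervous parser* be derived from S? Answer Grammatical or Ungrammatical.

Ungrammatical

An N word can never sit immediately before an Adj word in any string this grammar generates, so the substring 'village nervous' rules out a derivation.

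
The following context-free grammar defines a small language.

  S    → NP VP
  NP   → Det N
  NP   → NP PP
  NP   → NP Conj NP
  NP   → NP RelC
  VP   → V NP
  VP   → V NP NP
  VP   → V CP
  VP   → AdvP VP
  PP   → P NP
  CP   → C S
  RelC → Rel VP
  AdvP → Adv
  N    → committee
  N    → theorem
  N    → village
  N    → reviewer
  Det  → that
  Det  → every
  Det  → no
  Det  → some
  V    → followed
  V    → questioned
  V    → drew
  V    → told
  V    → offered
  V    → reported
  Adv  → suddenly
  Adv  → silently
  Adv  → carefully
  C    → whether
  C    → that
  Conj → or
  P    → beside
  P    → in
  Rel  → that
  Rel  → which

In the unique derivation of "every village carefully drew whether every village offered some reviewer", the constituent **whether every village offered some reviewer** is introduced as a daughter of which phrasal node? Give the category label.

VP

[S [NP [Det every] [N village]] [VP [AdvP [Adv carefully]] [VP [V drew] [CP [C whether] [S [NP [Det every] [N village]] [VP [V offered] [NP [Det some] [N reviewer]]]]]]]]
The span 'whether every village offered some reviewer' is the CP node built by CP → C S.
Its mother is the VP built by VP → V CP.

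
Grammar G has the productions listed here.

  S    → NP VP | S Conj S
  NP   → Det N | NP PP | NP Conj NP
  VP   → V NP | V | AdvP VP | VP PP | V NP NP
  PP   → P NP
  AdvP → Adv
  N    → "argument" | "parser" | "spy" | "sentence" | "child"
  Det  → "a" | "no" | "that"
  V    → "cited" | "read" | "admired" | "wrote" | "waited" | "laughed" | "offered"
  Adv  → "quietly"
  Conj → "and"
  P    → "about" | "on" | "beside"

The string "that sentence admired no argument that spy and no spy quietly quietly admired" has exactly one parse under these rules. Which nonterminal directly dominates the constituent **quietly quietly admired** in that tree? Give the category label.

S

[S [S [NP [Det that] [N sentence]] [VP [V admired] [NP [Det no] [N argument]] [NP [Det that] [N spy]]]] [Conj and] [S [NP [Det no] [N spy]] [VP [AdvP [Adv quietly]] [VP [AdvP [Adv quietly]] [VP [V admired]]]]]]
The span 'quietly quietly admired' is the VP node built by VP → AdvP VP.
Its mother is the S built by S → NP VP.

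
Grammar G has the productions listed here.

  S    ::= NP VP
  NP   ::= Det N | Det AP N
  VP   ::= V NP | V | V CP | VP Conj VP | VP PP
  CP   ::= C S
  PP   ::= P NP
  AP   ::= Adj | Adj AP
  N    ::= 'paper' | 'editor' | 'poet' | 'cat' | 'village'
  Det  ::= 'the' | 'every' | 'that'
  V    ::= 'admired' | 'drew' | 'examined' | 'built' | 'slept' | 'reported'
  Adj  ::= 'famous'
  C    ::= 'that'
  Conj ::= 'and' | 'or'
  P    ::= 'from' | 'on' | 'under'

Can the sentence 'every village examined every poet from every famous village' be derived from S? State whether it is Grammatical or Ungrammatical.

Grammatical

[S [NP [Det every] [N village]] [VP [VP [V examined] [NP [Det every] [N poet]]] [PP [P from] [NP [Det every] [AP [Adj famous]] [N village]]]]]
Every word is introduced by a lexical rule and the phrasal rules combine the resulting categories into a single S.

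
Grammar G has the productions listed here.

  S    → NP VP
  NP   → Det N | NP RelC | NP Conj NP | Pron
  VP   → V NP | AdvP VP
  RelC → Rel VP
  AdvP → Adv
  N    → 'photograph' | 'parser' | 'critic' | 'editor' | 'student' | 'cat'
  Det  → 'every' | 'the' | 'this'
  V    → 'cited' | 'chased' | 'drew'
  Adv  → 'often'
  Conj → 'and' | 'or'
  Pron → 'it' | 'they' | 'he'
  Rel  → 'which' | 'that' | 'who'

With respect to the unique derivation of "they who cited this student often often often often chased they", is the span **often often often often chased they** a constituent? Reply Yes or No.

[S [NP [NP [Pron they]] [RelC [Rel who] [VP [V cited] [NP [Det this] [N student]]]]] [VP [AdvP [Adv often]] [VP [AdvP [Adv often]] [VP [AdvP [Adv often]] [VP [AdvP [Adv often]] [VP [V chased] [NP [Pron they]]]]]]]]
The words 'often often often often chased they' are exhaustively dominated by a single VP node (built by VP → AdvP VP), so they form a constituent.

Yes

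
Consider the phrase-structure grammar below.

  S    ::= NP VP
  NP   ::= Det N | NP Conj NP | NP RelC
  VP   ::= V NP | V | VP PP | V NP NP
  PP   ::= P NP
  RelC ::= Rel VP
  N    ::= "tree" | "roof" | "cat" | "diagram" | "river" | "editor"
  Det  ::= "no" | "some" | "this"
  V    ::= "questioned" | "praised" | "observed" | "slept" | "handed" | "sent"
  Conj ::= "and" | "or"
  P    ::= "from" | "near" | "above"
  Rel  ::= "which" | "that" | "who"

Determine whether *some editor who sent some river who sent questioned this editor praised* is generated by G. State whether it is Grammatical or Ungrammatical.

Ungrammatical

For S → NP VP, every NP-prefix leaves a non-VP remainder: after 'some editor' the remainder is not a VP; after 'some editor who sent' the remainder is not a VP; after 'some editor who sent some river' the remainder is not a VP (and 1 more).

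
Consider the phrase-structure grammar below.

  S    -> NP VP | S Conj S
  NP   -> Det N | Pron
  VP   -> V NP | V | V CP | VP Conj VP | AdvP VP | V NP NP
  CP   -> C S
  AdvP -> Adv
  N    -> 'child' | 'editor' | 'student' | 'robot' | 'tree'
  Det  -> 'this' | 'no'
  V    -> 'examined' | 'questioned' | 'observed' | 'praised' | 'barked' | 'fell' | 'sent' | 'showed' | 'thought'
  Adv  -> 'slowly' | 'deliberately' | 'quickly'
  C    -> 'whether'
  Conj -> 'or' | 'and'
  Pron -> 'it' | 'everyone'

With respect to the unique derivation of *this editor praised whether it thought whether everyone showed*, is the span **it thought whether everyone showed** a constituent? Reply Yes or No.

Yes

[S [NP [Det this] [N editor]] [VP [V praised] [CP [C whether] [S [NP [Pron it]] [VP [V thought] [CP [C whether] [S [NP [Pron everyone]] [VP [V showed]]]]]]]]]
The words 'it thought whether everyone showed' are exhaustively dominated by a single S node (built by S → NP VP), so they form a constituent.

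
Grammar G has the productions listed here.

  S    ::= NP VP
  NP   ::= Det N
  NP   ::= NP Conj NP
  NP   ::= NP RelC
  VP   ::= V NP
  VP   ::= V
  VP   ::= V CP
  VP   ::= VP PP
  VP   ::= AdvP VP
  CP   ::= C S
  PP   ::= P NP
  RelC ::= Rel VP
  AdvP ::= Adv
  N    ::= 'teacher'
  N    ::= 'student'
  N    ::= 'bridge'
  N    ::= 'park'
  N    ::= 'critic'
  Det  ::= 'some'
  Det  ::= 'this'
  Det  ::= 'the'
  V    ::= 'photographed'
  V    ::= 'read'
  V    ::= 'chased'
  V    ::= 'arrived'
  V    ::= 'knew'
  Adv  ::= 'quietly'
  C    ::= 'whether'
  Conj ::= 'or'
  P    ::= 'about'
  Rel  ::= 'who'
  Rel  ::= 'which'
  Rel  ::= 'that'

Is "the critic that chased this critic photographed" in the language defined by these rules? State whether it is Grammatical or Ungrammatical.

Grammatical

S
  NP
    NP
      Det: the
      N: critic
    RelC
      Rel: that
      VP
        V: chased
        NP
          Det: this
          N: critic
  VP
    V: photographed
The bracketing above is licensed at every node by one of the given productions, with S at the root.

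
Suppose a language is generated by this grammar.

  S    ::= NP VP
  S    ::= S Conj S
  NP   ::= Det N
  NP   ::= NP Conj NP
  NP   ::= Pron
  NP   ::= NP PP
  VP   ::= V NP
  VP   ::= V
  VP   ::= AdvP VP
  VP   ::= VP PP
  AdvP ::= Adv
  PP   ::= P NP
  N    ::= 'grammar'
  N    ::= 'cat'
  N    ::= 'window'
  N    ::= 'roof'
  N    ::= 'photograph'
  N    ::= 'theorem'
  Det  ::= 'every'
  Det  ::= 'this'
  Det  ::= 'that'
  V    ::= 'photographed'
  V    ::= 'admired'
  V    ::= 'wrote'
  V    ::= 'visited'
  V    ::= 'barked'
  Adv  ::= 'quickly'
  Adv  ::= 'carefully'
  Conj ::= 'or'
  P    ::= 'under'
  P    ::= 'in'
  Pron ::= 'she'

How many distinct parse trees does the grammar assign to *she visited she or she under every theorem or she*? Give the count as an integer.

Two of the 6 distinct bracketings:
[S [NP [Pron she]] [VP [V visited] [NP [NP [Pron she]] [Conj or] [NP [NP [NP [Pron she]] [PP [P under] [NP [Det every] [N theorem]]]] [Conj or] [NP [Pron she]]]]]]
[S [NP [Pron she]] [VP [V visited] [NP [NP [Pron she]] [Conj or] [NP [NP [Pron she]] [PP [P under] [NP [NP [Det every] [N theorem]] [Conj or] [NP [Pron she]]]]]]]]
The trees differ in how a recursive rule is bracketed over the same span.

6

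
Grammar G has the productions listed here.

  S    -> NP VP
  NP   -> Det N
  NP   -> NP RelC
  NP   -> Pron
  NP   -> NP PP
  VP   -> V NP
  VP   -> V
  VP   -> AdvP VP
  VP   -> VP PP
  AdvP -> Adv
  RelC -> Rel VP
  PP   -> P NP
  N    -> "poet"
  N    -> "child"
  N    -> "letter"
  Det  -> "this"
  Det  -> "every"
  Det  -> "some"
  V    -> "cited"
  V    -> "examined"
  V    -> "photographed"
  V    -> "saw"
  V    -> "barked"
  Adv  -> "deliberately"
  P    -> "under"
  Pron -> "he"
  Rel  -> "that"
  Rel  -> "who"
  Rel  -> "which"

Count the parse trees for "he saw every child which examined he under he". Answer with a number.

Two of the 4 distinct bracketings:
[S [NP [Pron he]] [VP [V saw] [NP [NP [Det every] [N child]] [RelC [Rel which] [VP [V examined] [NP [NP [Pron he]] [PP [P under] [NP [Pron he]]]]]]]]]
[S [NP [Pron he]] [VP [V saw] [NP [NP [Det every] [N child]] [RelC [Rel which] [VP [VP [V examined] [NP [Pron he]]] [PP [P under] [NP [Pron he]]]]]]]]
The difference turns on whether NP → NP PP is used at the relevant span, versus an alternative expansion of NP.

4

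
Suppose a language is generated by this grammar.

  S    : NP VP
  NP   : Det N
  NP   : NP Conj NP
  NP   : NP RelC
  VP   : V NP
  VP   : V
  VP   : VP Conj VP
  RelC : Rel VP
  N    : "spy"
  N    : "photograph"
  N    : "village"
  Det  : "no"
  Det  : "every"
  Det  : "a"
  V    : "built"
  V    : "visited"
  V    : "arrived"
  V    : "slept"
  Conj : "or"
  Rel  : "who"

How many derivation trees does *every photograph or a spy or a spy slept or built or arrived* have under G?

Two of the 4 distinct bracketings:
[S [NP [NP [Det every] [N photograph]] [Conj or] [NP [NP [Det a] [N spy]] [Conj or] [NP [Det a] [N spy]]]] [VP [VP [V slept]] [Conj or] [VP [VP [V built]] [Conj or] [VP [V arrived]]]]]
[S [NP [NP [Det every] [N photograph]] [Conj or] [NP [NP [Det a] [N spy]] [Conj or] [NP [Det a] [N spy]]]] [VP [VP [VP [V slept]] [Conj or] [VP [V built]]] [Conj or] [VP [V arrived]]]]
The trees differ in how a recursive rule is bracketed over the same span.

4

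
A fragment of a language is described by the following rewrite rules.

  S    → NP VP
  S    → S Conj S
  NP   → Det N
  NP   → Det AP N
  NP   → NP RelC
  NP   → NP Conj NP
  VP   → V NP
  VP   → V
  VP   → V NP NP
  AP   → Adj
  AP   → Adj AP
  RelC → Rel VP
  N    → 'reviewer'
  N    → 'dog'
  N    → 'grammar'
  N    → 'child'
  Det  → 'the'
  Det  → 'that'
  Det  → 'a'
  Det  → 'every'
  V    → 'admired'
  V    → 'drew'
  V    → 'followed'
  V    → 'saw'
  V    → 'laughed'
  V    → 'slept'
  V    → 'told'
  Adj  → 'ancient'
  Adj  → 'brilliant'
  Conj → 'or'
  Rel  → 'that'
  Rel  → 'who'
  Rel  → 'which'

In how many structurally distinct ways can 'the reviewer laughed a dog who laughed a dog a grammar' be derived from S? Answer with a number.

2

The two bracketings:
[S [NP [Det the] [N reviewer]] [VP [V laughed] [NP [NP [Det a] [N dog]] [RelC [Rel who] [VP [V laughed] [NP [Det a] [N dog]] [NP [Det a] [N grammar]]]]]]]
[S [NP [Det the] [N reviewer]] [VP [V laughed] [NP [NP [Det a] [N dog]] [RelC [Rel who] [VP [V laughed] [NP [Det a] [N dog]]]]] [NP [Det a] [N grammar]]]]
The trees differ in how a recursive rule is bracketed over the same span.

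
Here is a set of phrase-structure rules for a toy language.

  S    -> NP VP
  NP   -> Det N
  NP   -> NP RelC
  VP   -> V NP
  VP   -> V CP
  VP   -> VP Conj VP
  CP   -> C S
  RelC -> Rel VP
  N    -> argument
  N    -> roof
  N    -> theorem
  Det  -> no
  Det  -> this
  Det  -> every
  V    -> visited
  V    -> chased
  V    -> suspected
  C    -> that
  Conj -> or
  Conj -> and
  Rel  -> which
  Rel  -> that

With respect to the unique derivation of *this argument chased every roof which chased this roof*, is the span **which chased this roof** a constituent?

[S [NP [Det this] [N argument]] [VP [V chased] [NP [NP [Det every] [N roof]] [RelC [Rel which] [VP [V chased] [NP [Det this] [N roof]]]]]]]
The words 'which chased this roof' are exhaustively dominated by a single RelC node (built by RelC → Rel VP), so they form a constituent.

Yes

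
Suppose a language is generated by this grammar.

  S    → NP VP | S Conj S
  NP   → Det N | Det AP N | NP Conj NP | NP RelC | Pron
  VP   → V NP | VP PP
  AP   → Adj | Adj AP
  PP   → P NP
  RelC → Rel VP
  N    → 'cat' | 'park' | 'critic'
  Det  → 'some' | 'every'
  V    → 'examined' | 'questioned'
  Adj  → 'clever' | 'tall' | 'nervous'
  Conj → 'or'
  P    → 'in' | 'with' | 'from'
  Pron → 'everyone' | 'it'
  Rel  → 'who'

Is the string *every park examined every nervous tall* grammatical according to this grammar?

Ungrammatical

For S → NP VP, the only prefix that parses as NP is 'every park', but the remainder 'examined every nervous tall' is not a VP under these rules. The alternative S rule S → S Conj S likewise has no satisfying split.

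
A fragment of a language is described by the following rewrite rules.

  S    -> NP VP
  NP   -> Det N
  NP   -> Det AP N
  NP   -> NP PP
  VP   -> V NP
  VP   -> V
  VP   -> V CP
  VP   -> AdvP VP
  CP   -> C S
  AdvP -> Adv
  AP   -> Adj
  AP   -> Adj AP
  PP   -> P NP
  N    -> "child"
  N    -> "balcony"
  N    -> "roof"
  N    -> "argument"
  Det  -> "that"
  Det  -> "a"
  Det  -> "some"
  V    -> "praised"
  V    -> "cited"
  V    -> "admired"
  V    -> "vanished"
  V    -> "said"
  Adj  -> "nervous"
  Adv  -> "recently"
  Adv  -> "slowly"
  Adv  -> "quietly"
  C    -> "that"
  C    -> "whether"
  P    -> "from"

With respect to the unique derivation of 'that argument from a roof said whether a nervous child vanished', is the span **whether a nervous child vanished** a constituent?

[S [NP [NP [Det that] [N argument]] [PP [P from] [NP [Det a] [N roof]]]] [VP [V said] [CP [C whether] [S [NP [Det a] [AP [Adj nervous]] [N child]] [VP [V vanished]]]]]]
The words 'whether a nervous child vanished' are exhaustively dominated by a single CP node (built by CP → C S), so they form a constituent.

Yes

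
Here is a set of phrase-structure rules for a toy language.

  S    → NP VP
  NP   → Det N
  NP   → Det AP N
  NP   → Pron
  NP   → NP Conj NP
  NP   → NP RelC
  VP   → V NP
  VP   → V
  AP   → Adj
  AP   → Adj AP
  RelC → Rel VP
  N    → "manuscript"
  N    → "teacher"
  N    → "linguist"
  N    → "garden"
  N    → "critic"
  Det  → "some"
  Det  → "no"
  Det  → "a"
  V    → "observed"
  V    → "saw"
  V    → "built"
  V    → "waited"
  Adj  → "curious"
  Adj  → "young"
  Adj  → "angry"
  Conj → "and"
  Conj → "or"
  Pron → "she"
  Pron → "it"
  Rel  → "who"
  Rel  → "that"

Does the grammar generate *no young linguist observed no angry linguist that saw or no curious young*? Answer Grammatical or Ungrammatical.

Ungrammatical

For S → NP VP, the only prefix that parses as NP is 'no young linguist', but the remainder 'observed no angry linguist that saw or no curious young' is not a VP under these rules.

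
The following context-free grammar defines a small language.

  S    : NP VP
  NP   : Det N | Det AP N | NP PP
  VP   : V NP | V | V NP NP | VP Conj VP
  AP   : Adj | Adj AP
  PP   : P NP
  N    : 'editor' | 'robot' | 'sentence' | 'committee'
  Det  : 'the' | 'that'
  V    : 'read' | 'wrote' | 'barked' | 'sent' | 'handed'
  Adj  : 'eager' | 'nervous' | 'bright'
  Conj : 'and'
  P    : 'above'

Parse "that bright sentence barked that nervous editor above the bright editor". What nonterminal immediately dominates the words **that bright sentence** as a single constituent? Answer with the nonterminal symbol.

NP

S
  NP
    Det: that
    AP
      Adj: bright
    N: sentence
  VP
    V: barked
    NP
      NP
        Det: that
        AP
          Adj: nervous
        N: editor
      PP
        P: above
        NP
          Det: the
          AP
            Adj: bright
          N: editor
The span 'that bright sentence' is the NP node built by NP → Det AP N.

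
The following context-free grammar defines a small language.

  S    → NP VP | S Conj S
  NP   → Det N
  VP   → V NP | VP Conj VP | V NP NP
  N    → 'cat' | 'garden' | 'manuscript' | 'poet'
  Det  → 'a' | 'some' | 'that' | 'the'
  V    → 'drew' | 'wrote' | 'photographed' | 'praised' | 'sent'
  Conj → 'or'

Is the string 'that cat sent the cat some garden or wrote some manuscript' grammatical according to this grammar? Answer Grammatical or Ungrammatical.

[S [NP [Det that] [N cat]] [VP [VP [V sent] [NP [Det the] [N cat]] [NP [Det some] [N garden]]] [Conj or] [VP [V wrote] [NP [Det some] [N manuscript]]]]]
The bracketing above is licensed at every node by one of the given productions, with S at the root.

Grammatical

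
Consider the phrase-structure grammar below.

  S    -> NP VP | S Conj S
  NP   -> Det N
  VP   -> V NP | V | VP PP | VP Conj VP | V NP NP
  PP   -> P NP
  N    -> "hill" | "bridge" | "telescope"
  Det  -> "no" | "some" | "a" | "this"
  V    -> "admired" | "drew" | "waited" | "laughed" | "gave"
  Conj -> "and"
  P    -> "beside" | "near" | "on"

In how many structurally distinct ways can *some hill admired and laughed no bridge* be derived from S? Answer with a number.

1

[S [NP [Det some] [N hill]] [VP [VP [V admired]] [Conj and] [VP [V laughed] [NP [Det no] [N bridge]]]]]
No rule offers an alternative attachment or grouping for any span, so this is the only derivation.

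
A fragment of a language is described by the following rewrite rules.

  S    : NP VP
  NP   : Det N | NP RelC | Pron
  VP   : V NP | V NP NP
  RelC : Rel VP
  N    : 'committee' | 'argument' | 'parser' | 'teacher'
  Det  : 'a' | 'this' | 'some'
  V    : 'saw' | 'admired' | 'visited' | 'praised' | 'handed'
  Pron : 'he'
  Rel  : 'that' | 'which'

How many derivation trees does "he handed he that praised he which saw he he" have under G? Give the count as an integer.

5

Two of the 5 distinct bracketings:
[S [NP [Pron he]] [VP [V handed] [NP [NP [Pron he]] [RelC [Rel that] [VP [V praised] [NP [NP [Pron he]] [RelC [Rel which] [VP [V saw] [NP [Pron he]] [NP [Pron he]]]]]]]]]]
[S [NP [Pron he]] [VP [V handed] [NP [NP [Pron he]] [RelC [Rel that] [VP [V praised] [NP [NP [Pron he]] [RelC [Rel which] [VP [V saw] [NP [Pron he]]]]] [NP [Pron he]]]]]]]
The trees differ in how a recursive rule is bracketed over the same span.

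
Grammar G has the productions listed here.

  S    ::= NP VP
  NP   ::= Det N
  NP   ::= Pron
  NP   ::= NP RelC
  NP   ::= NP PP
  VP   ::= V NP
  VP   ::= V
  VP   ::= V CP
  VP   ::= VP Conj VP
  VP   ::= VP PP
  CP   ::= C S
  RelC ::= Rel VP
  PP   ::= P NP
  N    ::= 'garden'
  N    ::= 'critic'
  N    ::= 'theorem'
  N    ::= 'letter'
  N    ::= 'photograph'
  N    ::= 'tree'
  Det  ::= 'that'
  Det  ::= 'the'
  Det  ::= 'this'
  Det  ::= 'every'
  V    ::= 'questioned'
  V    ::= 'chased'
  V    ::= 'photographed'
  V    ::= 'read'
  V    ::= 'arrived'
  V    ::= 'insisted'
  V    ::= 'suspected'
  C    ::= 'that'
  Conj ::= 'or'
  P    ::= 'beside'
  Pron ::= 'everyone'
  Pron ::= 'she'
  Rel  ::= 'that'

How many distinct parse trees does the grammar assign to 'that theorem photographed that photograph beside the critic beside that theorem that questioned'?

Two of the 9 distinct bracketings:
[S [NP [Det that] [N theorem]] [VP [V photographed] [NP [NP [NP [Det that] [N photograph]] [PP [P beside] [NP [NP [Det the] [N critic]] [PP [P beside] [NP [Det that] [N theorem]]]]]] [RelC [Rel that] [VP [V questioned]]]]]]
[S [NP [Det that] [N theorem]] [VP [V photographed] [NP [NP [NP [NP [Det that] [N photograph]] [PP [P beside] [NP [Det the] [N critic]]]] [PP [P beside] [NP [Det that] [N theorem]]]] [RelC [Rel that] [VP [V questioned]]]]]]
The trees differ in how a recursive rule is bracketed over the same span.

9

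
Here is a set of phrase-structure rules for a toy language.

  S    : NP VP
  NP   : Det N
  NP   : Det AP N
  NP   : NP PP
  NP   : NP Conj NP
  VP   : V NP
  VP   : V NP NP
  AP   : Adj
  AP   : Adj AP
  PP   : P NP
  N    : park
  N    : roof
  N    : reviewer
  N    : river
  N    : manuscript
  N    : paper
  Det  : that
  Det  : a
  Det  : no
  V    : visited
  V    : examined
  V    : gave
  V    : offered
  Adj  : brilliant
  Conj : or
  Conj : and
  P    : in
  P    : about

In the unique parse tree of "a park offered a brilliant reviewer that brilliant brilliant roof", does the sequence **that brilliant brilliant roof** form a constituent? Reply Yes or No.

[S [NP [Det a] [N park]] [VP [V offered] [NP [Det a] [AP [Adj brilliant]] [N reviewer]] [NP [Det that] [AP [Adj brilliant] [AP [Adj brilliant]]] [N roof]]]]
The words 'that brilliant brilliant roof' are exhaustively dominated by a single NP node (built by NP → Det AP N), so they form a constituent.

Yes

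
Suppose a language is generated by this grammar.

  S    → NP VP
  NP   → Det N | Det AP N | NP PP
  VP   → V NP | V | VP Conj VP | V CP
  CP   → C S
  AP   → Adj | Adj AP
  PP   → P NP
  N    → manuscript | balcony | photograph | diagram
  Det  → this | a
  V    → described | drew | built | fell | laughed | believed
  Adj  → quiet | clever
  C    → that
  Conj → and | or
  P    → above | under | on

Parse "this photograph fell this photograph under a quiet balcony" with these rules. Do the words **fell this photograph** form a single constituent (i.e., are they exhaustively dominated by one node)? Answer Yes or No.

No

[S [NP [Det this] [N photograph]] [VP [V fell] [NP [NP [Det this] [N photograph]] [PP [P under] [NP [Det a] [AP [Adj quiet]] [N balcony]]]]]]
The smallest constituent containing 'fell this photograph' is the VP spanning 'fell this photograph under a quiet balcony'; no single node in the tree dominates exactly the given words.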